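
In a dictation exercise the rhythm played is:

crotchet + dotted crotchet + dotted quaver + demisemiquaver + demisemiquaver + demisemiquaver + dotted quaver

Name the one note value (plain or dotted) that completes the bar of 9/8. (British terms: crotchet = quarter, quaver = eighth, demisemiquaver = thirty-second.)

The bar of 9/8 = 36 thirty-second notes.
Convert each value to thirty-second notes: crotchet = 8; dotted crotchet = 12; dotted quaver = 6; demisemiquaver = 1; demisemiquaver = 1; demisemiquaver = 1; dotted quaver = 6.
Sum: 8 + 12 + 6 + 1 + 1 + 1 + 6 = 35.
Remaining: 36 − 35 = 1 thirty-second note, which is a thirty-second note.

thirty-second note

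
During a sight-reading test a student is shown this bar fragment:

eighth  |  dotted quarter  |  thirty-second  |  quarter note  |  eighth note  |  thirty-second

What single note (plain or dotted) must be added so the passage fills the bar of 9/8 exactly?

The bar of 9/8 = 36 thirty-second notes.
Working in thirty-second notes: eighth = 4; dotted quarter = 12; thirty-second = 1; quarter note = 8; eighth note = 4; thirty-second = 1.
Total: 4 + 12 + 1 + 8 + 4 + 1 = 30.
Remaining: 36 − 30 = 6 thirty-second notes, which is a dotted eighth note.

dotted eighth note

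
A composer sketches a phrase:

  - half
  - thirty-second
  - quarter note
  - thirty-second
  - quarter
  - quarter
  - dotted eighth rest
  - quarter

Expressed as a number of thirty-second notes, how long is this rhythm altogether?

56

Express everything in thirty-second notes: half = 16; thirty-second = 1; quarter note = 8; thirty-second = 1; quarter = 8; quarter = 8; dotted eighth rest = 6; quarter = 8.
Altogether 16 + 1 + 8 + 1 + 8 + 8 + 6 + 8 = 56 thirty-second notes.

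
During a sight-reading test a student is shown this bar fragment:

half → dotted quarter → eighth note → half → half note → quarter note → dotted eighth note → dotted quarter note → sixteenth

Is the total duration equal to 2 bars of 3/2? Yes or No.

No

One bar of 3/2 = 24 sixteenth notes, so 2 bars = 48.
Convert each value to sixteenth notes: half = 8; dotted quarter = 6; eighth note = 2; half = 8; half note = 8; quarter note = 4; dotted eighth note = 3; dotted quarter note = 6; sixteenth = 1.
Sum: 8 + 6 + 2 + 8 + 8 + 4 + 3 + 6 + 1 = 46.
46 falls short of 48, so the answer is No.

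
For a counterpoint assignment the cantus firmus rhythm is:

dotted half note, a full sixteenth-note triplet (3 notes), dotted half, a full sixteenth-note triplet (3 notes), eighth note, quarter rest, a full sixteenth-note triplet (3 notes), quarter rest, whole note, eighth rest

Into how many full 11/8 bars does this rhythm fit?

2

One bar of 11/8 = 11 eighth notes.
Working in eighth notes: dotted half note = 6; a full sixteenth-note triplet (3 notes) (three triplet sixteenths span one eighth) = 1; dotted half = 6; a full sixteenth-note triplet (3 notes) (three triplet sixteenths span one eighth) = 1; eighth note = 1; quarter rest = 2; a full sixteenth-note triplet (3 notes) (three triplet sixteenths span one eighth) = 1; quarter rest = 2; whole note = 8; eighth rest = 1.
Total: 6 + 1 + 6 + 1 + 1 + 2 + 1 + 2 + 8 + 1 = 29.
29 ÷ 11 = 2 complete bars with 7 left over.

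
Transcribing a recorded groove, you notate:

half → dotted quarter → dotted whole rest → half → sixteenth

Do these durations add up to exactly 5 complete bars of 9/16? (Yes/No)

One bar of 9/16 = 9 sixteenth notes, so 5 bars = 45.
Convert each value to sixteenth notes: half = 8; dotted quarter = 6; dotted whole rest = 24; half = 8; sixteenth = 1.
Total: 8 + 6 + 24 + 8 + 1 = 47.
47 exceeds 45, so the answer is No.

No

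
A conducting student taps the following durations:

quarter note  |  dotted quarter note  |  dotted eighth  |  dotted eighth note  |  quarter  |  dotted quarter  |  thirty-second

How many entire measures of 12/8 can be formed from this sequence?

1

One bar of 12/8 = 48 thirty-second notes.
In thirty-second notes: quarter note = 8; dotted quarter note = 12; dotted eighth = 6; dotted eighth note = 6; quarter = 8; dotted quarter = 12; thirty-second = 1.
Total: 8 + 12 + 6 + 6 + 8 + 12 + 1 = 53.
53 ÷ 48 = 1 complete bar with 5 left over.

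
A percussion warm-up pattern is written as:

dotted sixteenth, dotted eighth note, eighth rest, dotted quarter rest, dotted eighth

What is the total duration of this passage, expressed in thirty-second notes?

Express everything in thirty-second notes: dotted sixteenth = 3; dotted eighth note = 6; eighth rest = 4; dotted quarter rest = 12; dotted eighth = 6.
Altogether 3 + 6 + 4 + 12 + 6 = 31 thirty-second notes.

31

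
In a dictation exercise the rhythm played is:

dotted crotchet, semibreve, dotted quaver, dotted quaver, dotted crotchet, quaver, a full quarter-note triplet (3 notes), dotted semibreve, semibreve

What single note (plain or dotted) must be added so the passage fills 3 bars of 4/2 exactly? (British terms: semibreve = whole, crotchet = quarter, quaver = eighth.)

dotted half note

3 bars of 4/2 = 96 sixteenth notes.
Each duration in sixteenth notes: dotted crotchet = 6; semibreve = 16; dotted quaver = 3; dotted quaver = 3; dotted crotchet = 6; quaver = 2; a full quarter-note triplet (3 notes) (three triplet quarters span one half) = 8; dotted semibreve = 24; semibreve = 16.
Adding: 6 + 16 + 3 + 3 + 6 + 2 + 8 + 24 + 16 = 84.
Remaining: 96 − 84 = 12 sixteenth notes, which is a dotted half note.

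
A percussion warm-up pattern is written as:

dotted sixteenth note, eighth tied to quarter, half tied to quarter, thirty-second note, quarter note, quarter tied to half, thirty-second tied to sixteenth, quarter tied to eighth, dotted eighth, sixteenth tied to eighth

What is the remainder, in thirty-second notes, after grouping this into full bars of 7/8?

One bar of 7/8 = 28 thirty-second notes.
Working in thirty-second notes: dotted sixteenth note = 3; eighth tied to quarter (eighth + quarter) = 12; half tied to quarter (half + quarter) = 24; thirty-second note = 1; quarter note = 8; quarter tied to half (quarter + half) = 24; thirty-second tied to sixteenth (thirty-second + sixteenth) = 3; quarter tied to eighth (quarter + eighth) = 12; dotted eighth = 6; sixteenth tied to eighth (sixteenth + eighth) = 6.
Sum: 3 + 12 + 24 + 1 + 8 + 24 + 3 + 12 + 6 + 6 = 99.
99 ÷ 28 = 3 complete bars with 15 thirty-second notes remaining.

15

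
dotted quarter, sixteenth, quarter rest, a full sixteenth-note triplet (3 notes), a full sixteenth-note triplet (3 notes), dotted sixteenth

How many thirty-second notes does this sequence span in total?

In thirty-second notes: dotted quarter = 12; sixteenth = 2; quarter rest = 8; a full sixteenth-note triplet (3 notes) (three triplet sixteenths span one eighth) = 4; a full sixteenth-note triplet (3 notes) (three triplet sixteenths span one eighth) = 4; dotted sixteenth = 3.
Adding: 12 + 2 + 8 + 4 + 4 + 3 = 33 thirty-second notes.

33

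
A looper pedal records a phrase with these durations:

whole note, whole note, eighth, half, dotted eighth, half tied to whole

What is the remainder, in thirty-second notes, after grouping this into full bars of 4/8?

One bar of 4/8 = 8 sixteenth notes.
Working in sixteenth notes: whole note = 16; whole note = 16; eighth = 2; half = 8; dotted eighth = 3; half tied to whole (half + whole) = 24.
Altogether 16 + 16 + 2 + 8 + 3 + 24 = 69.
69 ÷ 8 = 8 complete bars with 5 sixteenth notes remaining = 10 thirty-second notes.

10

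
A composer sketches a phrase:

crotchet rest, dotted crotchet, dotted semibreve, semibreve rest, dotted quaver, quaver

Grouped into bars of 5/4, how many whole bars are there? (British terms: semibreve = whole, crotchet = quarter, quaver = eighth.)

2

One bar of 5/4 = 20 sixteenth notes.
Working in sixteenth notes: crotchet rest = 4; dotted crotchet = 6; dotted semibreve = 24; semibreve rest = 16; dotted quaver = 3; quaver = 2.
Total: 4 + 6 + 24 + 16 + 3 + 2 = 55.
55 ÷ 20 = 2 complete bars with 15 left over.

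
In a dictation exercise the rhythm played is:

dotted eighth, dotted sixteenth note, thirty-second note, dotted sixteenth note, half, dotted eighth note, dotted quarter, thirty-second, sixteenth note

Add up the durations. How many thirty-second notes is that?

Working in thirty-second notes: dotted eighth = 6; dotted sixteenth note = 3; thirty-second note = 1; dotted sixteenth note = 3; half = 16; dotted eighth note = 6; dotted quarter = 12; thirty-second = 1; sixteenth note = 2.
Sum: 6 + 3 + 1 + 3 + 16 + 6 + 12 + 1 + 2 = 50 thirty-second notes.

50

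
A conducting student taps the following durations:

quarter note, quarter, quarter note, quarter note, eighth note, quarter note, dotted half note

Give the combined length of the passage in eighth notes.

17

In eighth notes: quarter note = 2; quarter = 2; quarter note = 2; quarter note = 2; eighth note = 1; quarter note = 2; dotted half note = 6.
Adding: 2 + 2 + 2 + 2 + 1 + 2 + 6 = 17 eighth notes.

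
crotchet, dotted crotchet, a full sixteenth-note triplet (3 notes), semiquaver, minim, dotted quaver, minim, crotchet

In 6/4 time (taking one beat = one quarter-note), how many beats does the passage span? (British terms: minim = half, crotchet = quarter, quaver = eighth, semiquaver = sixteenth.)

One quarter-note beat = 4 sixteenth notes.
Working in sixteenth notes: crotchet = 4; dotted crotchet = 6; a full sixteenth-note triplet (3 notes) (three triplet sixteenths span one eighth) = 2; semiquaver = 1; minim = 8; dotted quaver = 3; minim = 8; crotchet = 4.
Adding: 4 + 6 + 2 + 1 + 8 + 3 + 8 + 4 = 36.
36 ÷ 4 = 9 beats.

9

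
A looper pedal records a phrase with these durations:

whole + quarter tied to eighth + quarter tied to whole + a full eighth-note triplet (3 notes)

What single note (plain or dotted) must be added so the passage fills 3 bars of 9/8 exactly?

half note

3 bars of 9/8 = 27 eighth notes.
Each duration in eighth notes: whole = 8; quarter tied to eighth (quarter + eighth) = 3; quarter tied to whole (quarter + whole) = 10; a full eighth-note triplet (3 notes) (three triplet eighths span one quarter) = 2.
Total: 8 + 3 + 10 + 2 = 23.
Remaining: 27 − 23 = 4 eighth notes, which is a half note.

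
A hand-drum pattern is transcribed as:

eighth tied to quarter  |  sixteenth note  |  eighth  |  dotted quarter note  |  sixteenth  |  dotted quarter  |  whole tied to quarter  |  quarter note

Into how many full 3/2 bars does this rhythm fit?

One bar of 3/2 = 24 sixteenth notes.
Express everything in sixteenth notes: eighth tied to quarter (eighth + quarter) = 6; sixteenth note = 1; eighth = 2; dotted quarter note = 6; sixteenth = 1; dotted quarter = 6; whole tied to quarter (whole + quarter) = 20; quarter note = 4.
Total: 6 + 1 + 2 + 6 + 1 + 6 + 20 + 4 = 46.
46 ÷ 24 = 1 complete bar with 22 left over.

1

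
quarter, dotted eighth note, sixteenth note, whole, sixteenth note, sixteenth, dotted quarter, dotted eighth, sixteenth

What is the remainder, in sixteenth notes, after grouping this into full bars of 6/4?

One bar of 6/4 = 24 sixteenth notes.
Express everything in sixteenth notes: quarter = 4; dotted eighth note = 3; sixteenth note = 1; whole = 16; sixteenth note = 1; sixteenth = 1; dotted quarter = 6; dotted eighth = 3; sixteenth = 1.
Altogether 4 + 3 + 1 + 16 + 1 + 1 + 6 + 3 + 1 = 36.
36 ÷ 24 = 1 complete bar with 12 sixteenth notes remaining.

12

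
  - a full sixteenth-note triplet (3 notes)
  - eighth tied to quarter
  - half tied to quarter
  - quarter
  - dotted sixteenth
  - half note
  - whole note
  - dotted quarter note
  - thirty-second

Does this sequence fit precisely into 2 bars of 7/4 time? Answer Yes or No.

Yes

One bar of 7/4 = 56 thirty-second notes, so 2 bars = 112.
Convert each value to thirty-second notes: a full sixteenth-note triplet (3 notes) (three triplet sixteenths span one eighth) = 4; eighth tied to quarter (eighth + quarter) = 12; half tied to quarter (half + quarter) = 24; quarter = 8; dotted sixteenth = 3; half note = 16; whole note = 32; dotted quarter note = 12; thirty-second = 1.
Sum: 4 + 12 + 24 + 8 + 3 + 16 + 32 + 12 + 1 = 112.
112 equals 112, so the answer is Yes.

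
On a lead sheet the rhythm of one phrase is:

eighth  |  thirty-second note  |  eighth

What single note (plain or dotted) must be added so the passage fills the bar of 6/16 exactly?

The bar of 6/16 = 12 thirty-second notes.
Working in thirty-second notes: eighth = 4; thirty-second note = 1; eighth = 4.
Total: 4 + 1 + 4 = 9.
Remaining: 12 − 9 = 3 thirty-second notes, which is a dotted sixteenth note.

dotted sixteenth note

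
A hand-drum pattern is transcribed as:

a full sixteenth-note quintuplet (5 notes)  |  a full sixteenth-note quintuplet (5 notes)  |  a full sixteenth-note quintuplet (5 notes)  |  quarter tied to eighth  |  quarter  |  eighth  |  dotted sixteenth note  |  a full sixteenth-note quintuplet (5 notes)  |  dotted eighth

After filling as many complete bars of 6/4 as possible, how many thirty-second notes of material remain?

One bar of 6/4 = 48 thirty-second notes.
Express everything in thirty-second notes: a full sixteenth-note quintuplet (5 notes) (five quintuplet sixteenths span one quarter) = 8; a full sixteenth-note quintuplet (5 notes) (five quintuplet sixteenths span one quarter) = 8; a full sixteenth-note quintuplet (5 notes) (five quintuplet sixteenths span one quarter) = 8; quarter tied to eighth (quarter + eighth) = 12; quarter = 8; eighth = 4; dotted sixteenth note = 3; a full sixteenth-note quintuplet (5 notes) (five quintuplet sixteenths span one quarter) = 8; dotted eighth = 6.
Altogether 8 + 8 + 8 + 12 + 8 + 4 + 3 + 8 + 6 = 65.
65 ÷ 48 = 1 complete bar with 17 thirty-second notes remaining.

17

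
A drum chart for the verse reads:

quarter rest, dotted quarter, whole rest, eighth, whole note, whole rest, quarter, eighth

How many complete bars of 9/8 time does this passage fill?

One bar of 9/8 = 9 eighth notes.
Convert each value to eighth notes: quarter rest = 2; dotted quarter = 3; whole rest = 8; eighth = 1; whole note = 8; whole rest = 8; quarter = 2; eighth = 1.
Altogether 2 + 3 + 8 + 1 + 8 + 8 + 2 + 1 = 33.
33 ÷ 9 = 3 complete bars with 6 left over.

3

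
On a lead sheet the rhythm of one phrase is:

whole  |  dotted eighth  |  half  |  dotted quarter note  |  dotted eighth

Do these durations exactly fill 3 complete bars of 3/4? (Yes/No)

Yes

One bar of 3/4 = 12 sixteenth notes, so 3 bars = 36.
Each duration in sixteenth notes: whole = 16; dotted eighth = 3; half = 8; dotted quarter note = 6; dotted eighth = 3.
Sum: 16 + 3 + 8 + 6 + 3 = 36.
36 equals 36, so the answer is Yes.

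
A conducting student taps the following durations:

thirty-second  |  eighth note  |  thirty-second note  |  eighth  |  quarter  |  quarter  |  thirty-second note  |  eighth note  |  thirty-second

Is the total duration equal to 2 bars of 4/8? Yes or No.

Yes

One bar of 4/8 = 16 thirty-second notes, so 2 bars = 32.
Convert each value to thirty-second notes: thirty-second = 1; eighth note = 4; thirty-second note = 1; eighth = 4; quarter = 8; quarter = 8; thirty-second note = 1; eighth note = 4; thirty-second = 1.
Altogether 1 + 4 + 1 + 4 + 8 + 8 + 1 + 4 + 1 = 32.
32 equals 32, so the answer is Yes.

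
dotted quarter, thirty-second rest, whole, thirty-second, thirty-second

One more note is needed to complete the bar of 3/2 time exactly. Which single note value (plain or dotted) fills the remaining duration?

thirty-second note

The bar of 3/2 = 48 thirty-second notes.
Convert each value to thirty-second notes: dotted quarter = 12; thirty-second rest = 1; whole = 32; thirty-second = 1; thirty-second = 1.
Sum: 12 + 1 + 32 + 1 + 1 = 47.
Remaining: 48 − 47 = 1 thirty-second note, which is a thirty-second note.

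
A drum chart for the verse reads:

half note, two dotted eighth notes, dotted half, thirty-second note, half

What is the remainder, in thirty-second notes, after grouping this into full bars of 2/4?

5

One bar of 2/4 = 16 thirty-second notes.
Express everything in thirty-second notes: half note = 16; dotted eighth note = 6; dotted eighth note = 6; dotted half = 24; thirty-second note = 1; half = 16.
Adding: 16 + 6 + 6 + 24 + 1 + 16 = 69.
69 ÷ 16 = 4 complete bars with 5 thirty-second notes remaining.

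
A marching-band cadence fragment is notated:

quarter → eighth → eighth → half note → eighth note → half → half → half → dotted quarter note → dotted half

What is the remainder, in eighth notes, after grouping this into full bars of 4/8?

2

One bar of 4/8 = 4 eighth notes.
Express everything in eighth notes: quarter = 2; eighth = 1; eighth = 1; half note = 4; eighth note = 1; half = 4; half = 4; half = 4; dotted quarter note = 3; dotted half = 6.
Adding: 2 + 1 + 1 + 4 + 1 + 4 + 4 + 4 + 3 + 6 = 30.
30 ÷ 4 = 7 complete bars with 2 eighth notes remaining.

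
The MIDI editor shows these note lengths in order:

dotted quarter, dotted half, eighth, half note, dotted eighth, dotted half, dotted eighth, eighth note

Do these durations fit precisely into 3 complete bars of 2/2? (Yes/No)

One bar of 2/2 = 16 sixteenth notes, so 3 bars = 48.
Convert each value to sixteenth notes: dotted quarter = 6; dotted half = 12; eighth = 2; half note = 8; dotted eighth = 3; dotted half = 12; dotted eighth = 3; eighth note = 2.
Total: 6 + 12 + 2 + 8 + 3 + 12 + 3 + 2 = 48.
48 equals 48, so the answer is Yes.

Yes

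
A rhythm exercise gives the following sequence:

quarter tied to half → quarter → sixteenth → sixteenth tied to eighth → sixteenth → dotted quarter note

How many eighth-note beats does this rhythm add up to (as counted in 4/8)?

13.5

One eighth-note beat = 2 sixteenth notes.
Working in sixteenth notes: quarter tied to half (quarter + half) = 12; quarter = 4; sixteenth = 1; sixteenth tied to eighth (sixteenth + eighth) = 3; sixteenth = 1; dotted quarter note = 6.
Total: 12 + 4 + 1 + 3 + 1 + 6 = 27.
27 ÷ 2 = 13.5 beats.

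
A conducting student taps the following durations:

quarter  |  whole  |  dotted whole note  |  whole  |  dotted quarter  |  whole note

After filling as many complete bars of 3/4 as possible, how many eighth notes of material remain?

One bar of 3/4 = 6 eighth notes.
Each duration in eighth notes: quarter = 2; whole = 8; dotted whole note = 12; whole = 8; dotted quarter = 3; whole note = 8.
Altogether 2 + 8 + 12 + 8 + 3 + 8 = 41.
41 ÷ 6 = 6 complete bars with 5 eighth notes remaining.

5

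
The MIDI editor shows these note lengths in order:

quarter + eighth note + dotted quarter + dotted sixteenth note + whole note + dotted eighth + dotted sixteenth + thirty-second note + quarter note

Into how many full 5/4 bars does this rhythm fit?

One bar of 5/4 = 40 thirty-second notes.
Convert each value to thirty-second notes: quarter = 8; eighth note = 4; dotted quarter = 12; dotted sixteenth note = 3; whole note = 32; dotted eighth = 6; dotted sixteenth = 3; thirty-second note = 1; quarter note = 8.
Adding: 8 + 4 + 12 + 3 + 32 + 6 + 3 + 1 + 8 = 77.
77 ÷ 40 = 1 complete bar with 37 left over.

1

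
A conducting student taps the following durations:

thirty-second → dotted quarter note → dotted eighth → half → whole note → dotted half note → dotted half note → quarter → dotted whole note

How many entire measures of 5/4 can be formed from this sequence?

4

One bar of 5/4 = 40 thirty-second notes.
Each duration in thirty-second notes: thirty-second = 1; dotted quarter note = 12; dotted eighth = 6; half = 16; whole note = 32; dotted half note = 24; dotted half note = 24; quarter = 8; dotted whole note = 48.
Adding: 1 + 12 + 6 + 16 + 32 + 24 + 24 + 8 + 48 = 171.
171 ÷ 40 = 4 complete bars with 11 left over.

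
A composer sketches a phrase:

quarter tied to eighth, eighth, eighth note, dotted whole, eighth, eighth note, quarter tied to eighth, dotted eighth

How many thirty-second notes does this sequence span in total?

Convert each value to thirty-second notes: quarter tied to eighth (quarter + eighth) = 12; eighth = 4; eighth note = 4; dotted whole = 48; eighth = 4; eighth note = 4; quarter tied to eighth (quarter + eighth) = 12; dotted eighth = 6.
Altogether 12 + 4 + 4 + 48 + 4 + 4 + 12 + 6 = 94 thirty-second notes.

94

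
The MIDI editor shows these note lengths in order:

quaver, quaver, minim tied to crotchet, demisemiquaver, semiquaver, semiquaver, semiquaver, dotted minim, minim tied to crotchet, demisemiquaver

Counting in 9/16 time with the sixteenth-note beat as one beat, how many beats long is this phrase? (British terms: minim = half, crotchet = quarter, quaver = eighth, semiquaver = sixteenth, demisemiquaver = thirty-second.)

One sixteenth-note beat = 2 thirty-second notes.
Working in thirty-second notes: quaver = 4; quaver = 4; minim tied to crotchet (minim + crotchet) = 24; demisemiquaver = 1; semiquaver = 2; semiquaver = 2; semiquaver = 2; dotted minim = 24; minim tied to crotchet (minim + crotchet) = 24; demisemiquaver = 1.
Adding: 4 + 4 + 24 + 1 + 2 + 2 + 2 + 24 + 24 + 1 = 88.
88 ÷ 2 = 44 beats.

44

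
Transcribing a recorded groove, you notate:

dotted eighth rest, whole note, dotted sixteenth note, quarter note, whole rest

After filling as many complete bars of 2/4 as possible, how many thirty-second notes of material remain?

1

One bar of 2/4 = 16 thirty-second notes.
Convert each value to thirty-second notes: dotted eighth rest = 6; whole note = 32; dotted sixteenth note = 3; quarter note = 8; whole rest = 32.
Altogether 6 + 32 + 3 + 8 + 32 = 81.
81 ÷ 16 = 5 complete bars with 1 thirty-second note remaining.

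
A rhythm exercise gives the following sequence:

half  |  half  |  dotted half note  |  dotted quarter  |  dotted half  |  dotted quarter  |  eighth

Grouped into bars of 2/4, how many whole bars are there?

6

One bar of 2/4 = 4 eighth notes.
In eighth notes: half = 4; half = 4; dotted half note = 6; dotted quarter = 3; dotted half = 6; dotted quarter = 3; eighth = 1.
Total: 4 + 4 + 6 + 3 + 6 + 3 + 1 = 27.
27 ÷ 4 = 6 complete bars with 3 left over.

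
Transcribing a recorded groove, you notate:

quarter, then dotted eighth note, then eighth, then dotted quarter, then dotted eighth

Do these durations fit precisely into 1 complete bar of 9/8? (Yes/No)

Yes

One bar of 9/8 = 18 sixteenth notes.
Each duration in sixteenth notes: quarter = 4; dotted eighth note = 3; eighth = 2; dotted quarter = 6; dotted eighth = 3.
Total: 4 + 3 + 2 + 6 + 3 = 18.
18 equals 18, so the answer is Yes.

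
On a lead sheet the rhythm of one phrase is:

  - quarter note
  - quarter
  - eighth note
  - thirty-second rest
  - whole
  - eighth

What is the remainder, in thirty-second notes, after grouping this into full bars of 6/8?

One bar of 6/8 = 24 thirty-second notes.
Each duration in thirty-second notes: quarter note = 8; quarter = 8; eighth note = 4; thirty-second rest = 1; whole = 32; eighth = 4.
Adding: 8 + 8 + 4 + 1 + 32 + 4 = 57.
57 ÷ 24 = 2 complete bars with 9 thirty-second notes remaining.

9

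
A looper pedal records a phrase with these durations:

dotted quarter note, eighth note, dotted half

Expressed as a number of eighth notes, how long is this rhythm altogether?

10

In eighth notes: dotted quarter note = 3; eighth note = 1; dotted half = 6.
Adding: 3 + 1 + 6 = 10 eighth notes.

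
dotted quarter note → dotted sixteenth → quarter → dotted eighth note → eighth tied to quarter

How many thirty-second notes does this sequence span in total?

Working in thirty-second notes: dotted quarter note = 12; dotted sixteenth = 3; quarter = 8; dotted eighth note = 6; eighth tied to quarter (eighth + quarter) = 12.
Total: 12 + 3 + 8 + 6 + 12 = 41 thirty-second notes.

41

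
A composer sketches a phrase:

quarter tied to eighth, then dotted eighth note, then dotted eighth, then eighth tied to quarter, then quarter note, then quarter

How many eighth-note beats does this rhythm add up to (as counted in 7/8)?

13

One eighth-note beat = 2 sixteenth notes.
Each duration in sixteenth notes: quarter tied to eighth (quarter + eighth) = 6; dotted eighth note = 3; dotted eighth = 3; eighth tied to quarter (eighth + quarter) = 6; quarter note = 4; quarter = 4.
Sum: 6 + 3 + 3 + 6 + 4 + 4 = 26.
26 ÷ 2 = 13 beats.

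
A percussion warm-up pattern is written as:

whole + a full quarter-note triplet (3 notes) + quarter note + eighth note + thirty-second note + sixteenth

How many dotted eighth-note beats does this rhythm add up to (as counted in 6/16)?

10.5

One dotted eighth-note beat = 6 thirty-second notes.
Working in thirty-second notes: whole = 32; a full quarter-note triplet (3 notes) (three triplet quarters span one half) = 16; quarter note = 8; eighth note = 4; thirty-second note = 1; sixteenth = 2.
Total: 32 + 16 + 8 + 4 + 1 + 2 = 63.
63 ÷ 6 = 10.5 beats.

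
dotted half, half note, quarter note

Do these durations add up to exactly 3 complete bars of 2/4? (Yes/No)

One bar of 2/4 = 2 quarter notes, so 3 bars = 6.
In quarter notes: dotted half = 3; half note = 2; quarter note = 1.
Sum: 3 + 2 + 1 = 6.
6 equals 6, so the answer is Yes.

Yes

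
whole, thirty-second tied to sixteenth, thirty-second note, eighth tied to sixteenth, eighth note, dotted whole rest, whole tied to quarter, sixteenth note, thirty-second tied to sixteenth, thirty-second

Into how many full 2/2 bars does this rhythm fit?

4

One bar of 2/2 = 32 thirty-second notes.
Convert each value to thirty-second notes: whole = 32; thirty-second tied to sixteenth (thirty-second + sixteenth) = 3; thirty-second note = 1; eighth tied to sixteenth (eighth + sixteenth) = 6; eighth note = 4; dotted whole rest = 48; whole tied to quarter (whole + quarter) = 40; sixteenth note = 2; thirty-second tied to sixteenth (thirty-second + sixteenth) = 3; thirty-second = 1.
Total: 32 + 3 + 1 + 6 + 4 + 48 + 40 + 2 + 3 + 1 = 140.
140 ÷ 32 = 4 complete bars with 12 left over.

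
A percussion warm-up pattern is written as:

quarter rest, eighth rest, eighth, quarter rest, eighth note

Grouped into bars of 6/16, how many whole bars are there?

One bar of 6/16 = 3 eighth notes.
In eighth notes: quarter rest = 2; eighth rest = 1; eighth = 1; quarter rest = 2; eighth note = 1.
Altogether 2 + 1 + 1 + 2 + 1 = 7.
7 ÷ 3 = 2 complete bars with 1 left over.

2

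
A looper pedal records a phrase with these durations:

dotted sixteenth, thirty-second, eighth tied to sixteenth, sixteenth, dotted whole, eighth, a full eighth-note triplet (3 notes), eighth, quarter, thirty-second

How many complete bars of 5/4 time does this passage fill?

2

One bar of 5/4 = 40 thirty-second notes.
In thirty-second notes: dotted sixteenth = 3; thirty-second = 1; eighth tied to sixteenth (eighth + sixteenth) = 6; sixteenth = 2; dotted whole = 48; eighth = 4; a full eighth-note triplet (3 notes) (three triplet eighths span one quarter) = 8; eighth = 4; quarter = 8; thirty-second = 1.
Adding: 3 + 1 + 6 + 2 + 48 + 4 + 8 + 4 + 8 + 1 = 85.
85 ÷ 40 = 2 complete bars with 5 left over.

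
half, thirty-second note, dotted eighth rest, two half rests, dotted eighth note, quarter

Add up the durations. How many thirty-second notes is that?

Convert each value to thirty-second notes: half = 16; thirty-second note = 1; dotted eighth rest = 6; half rest = 16; half rest = 16; dotted eighth note = 6; quarter = 8.
Altogether 16 + 1 + 6 + 16 + 16 + 6 + 8 = 69 thirty-second notes.

69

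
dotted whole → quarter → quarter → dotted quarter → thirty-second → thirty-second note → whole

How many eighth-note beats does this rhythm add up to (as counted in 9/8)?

One eighth-note beat = 4 thirty-second notes.
In thirty-second notes: dotted whole = 48; quarter = 8; quarter = 8; dotted quarter = 12; thirty-second = 1; thirty-second note = 1; whole = 32.
Adding: 48 + 8 + 8 + 12 + 1 + 1 + 32 = 110.
110 ÷ 4 = 27.5 beats.

27.5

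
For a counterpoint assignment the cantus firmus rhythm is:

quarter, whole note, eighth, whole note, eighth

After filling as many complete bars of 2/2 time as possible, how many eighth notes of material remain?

One bar of 2/2 = 8 eighth notes.
Each duration in eighth notes: quarter = 2; whole note = 8; eighth = 1; whole note = 8; eighth = 1.
Sum: 2 + 8 + 1 + 8 + 1 = 20.
20 ÷ 8 = 2 complete bars with 4 eighth notes remaining.

4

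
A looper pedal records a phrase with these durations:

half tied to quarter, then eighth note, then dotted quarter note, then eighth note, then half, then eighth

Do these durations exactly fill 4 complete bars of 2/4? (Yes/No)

One bar of 2/4 = 4 eighth notes, so 4 bars = 16.
In eighth notes: half tied to quarter (half + quarter) = 6; eighth note = 1; dotted quarter note = 3; eighth note = 1; half = 4; eighth = 1.
Adding: 6 + 1 + 3 + 1 + 4 + 1 = 16.
16 equals 16, so the answer is Yes.

Yes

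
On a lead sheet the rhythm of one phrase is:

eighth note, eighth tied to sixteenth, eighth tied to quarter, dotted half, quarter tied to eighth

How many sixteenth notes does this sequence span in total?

29

In sixteenth notes: eighth note = 2; eighth tied to sixteenth (eighth + sixteenth) = 3; eighth tied to quarter (eighth + quarter) = 6; dotted half = 12; quarter tied to eighth (quarter + eighth) = 6.
Altogether 2 + 3 + 6 + 12 + 6 = 29 sixteenth notes.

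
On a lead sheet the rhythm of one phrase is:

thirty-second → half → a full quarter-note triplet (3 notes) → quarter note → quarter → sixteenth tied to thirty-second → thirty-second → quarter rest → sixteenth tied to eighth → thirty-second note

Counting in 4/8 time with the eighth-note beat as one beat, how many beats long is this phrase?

One eighth-note beat = 4 thirty-second notes.
In thirty-second notes: thirty-second = 1; half = 16; a full quarter-note triplet (3 notes) (three triplet quarters span one half) = 16; quarter note = 8; quarter = 8; sixteenth tied to thirty-second (sixteenth + thirty-second) = 3; thirty-second = 1; quarter rest = 8; sixteenth tied to eighth (sixteenth + eighth) = 6; thirty-second note = 1.
Adding: 1 + 16 + 16 + 8 + 8 + 3 + 1 + 8 + 6 + 1 = 68.
68 ÷ 4 = 17 beats.

17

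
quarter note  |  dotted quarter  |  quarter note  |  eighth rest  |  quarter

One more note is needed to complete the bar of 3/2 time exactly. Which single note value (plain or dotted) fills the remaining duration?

quarter note

The bar of 3/2 = 12 eighth notes.
Convert each value to eighth notes: quarter note = 2; dotted quarter = 3; quarter note = 2; eighth rest = 1; quarter = 2.
Adding: 2 + 3 + 2 + 1 + 2 = 10.
Remaining: 12 − 10 = 2 eighth notes, which is a quarter note.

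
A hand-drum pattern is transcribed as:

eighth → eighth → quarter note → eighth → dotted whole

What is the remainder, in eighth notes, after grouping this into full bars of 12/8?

5

One bar of 12/8 = 12 eighth notes.
Working in eighth notes: eighth = 1; eighth = 1; quarter note = 2; eighth = 1; dotted whole = 12.
Sum: 1 + 1 + 2 + 1 + 12 = 17.
17 ÷ 12 = 1 complete bar with 5 eighth notes remaining.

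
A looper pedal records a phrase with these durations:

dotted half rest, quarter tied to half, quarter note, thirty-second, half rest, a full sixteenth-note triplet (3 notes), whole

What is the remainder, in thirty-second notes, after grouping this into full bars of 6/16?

1

One bar of 6/16 = 12 thirty-second notes.
Each duration in thirty-second notes: dotted half rest = 24; quarter tied to half (quarter + half) = 24; quarter note = 8; thirty-second = 1; half rest = 16; a full sixteenth-note triplet (3 notes) (three triplet sixteenths span one eighth) = 4; whole = 32.
Altogether 24 + 24 + 8 + 1 + 16 + 4 + 32 = 109.
109 ÷ 12 = 9 complete bars with 1 thirty-second note remaining.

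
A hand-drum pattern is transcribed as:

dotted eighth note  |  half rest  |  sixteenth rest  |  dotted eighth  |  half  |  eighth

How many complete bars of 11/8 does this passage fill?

1

One bar of 11/8 = 22 sixteenth notes.
Working in sixteenth notes: dotted eighth note = 3; half rest = 8; sixteenth rest = 1; dotted eighth = 3; half = 8; eighth = 2.
Sum: 3 + 8 + 1 + 3 + 8 + 2 = 25.
25 ÷ 22 = 1 complete bar with 3 left over.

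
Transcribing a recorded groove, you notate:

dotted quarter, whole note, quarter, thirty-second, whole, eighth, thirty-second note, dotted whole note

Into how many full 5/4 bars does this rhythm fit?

3

One bar of 5/4 = 40 thirty-second notes.
In thirty-second notes: dotted quarter = 12; whole note = 32; quarter = 8; thirty-second = 1; whole = 32; eighth = 4; thirty-second note = 1; dotted whole note = 48.
Altogether 12 + 32 + 8 + 1 + 32 + 4 + 1 + 48 = 138.
138 ÷ 40 = 3 complete bars with 18 left over.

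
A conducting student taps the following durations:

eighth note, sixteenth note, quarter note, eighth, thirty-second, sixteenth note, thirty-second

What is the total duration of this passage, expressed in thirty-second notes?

Each duration in thirty-second notes: eighth note = 4; sixteenth note = 2; quarter note = 8; eighth = 4; thirty-second = 1; sixteenth note = 2; thirty-second = 1.
Adding: 4 + 2 + 8 + 4 + 1 + 2 + 1 = 22 thirty-second notes.

22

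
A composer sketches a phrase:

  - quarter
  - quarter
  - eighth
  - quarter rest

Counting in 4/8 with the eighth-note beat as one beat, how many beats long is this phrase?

7

One eighth-note beat = 2 sixteenth notes.
Working in sixteenth notes: quarter = 4; quarter = 4; eighth = 2; quarter rest = 4.
Total: 4 + 4 + 2 + 4 = 14.
14 ÷ 2 = 7 beats.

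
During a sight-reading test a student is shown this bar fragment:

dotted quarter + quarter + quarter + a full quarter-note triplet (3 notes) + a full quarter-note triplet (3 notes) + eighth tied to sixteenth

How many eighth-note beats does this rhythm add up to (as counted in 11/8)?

16.5

One eighth-note beat = 2 sixteenth notes.
Express everything in sixteenth notes: dotted quarter = 6; quarter = 4; quarter = 4; a full quarter-note triplet (3 notes) (three triplet quarters span one half) = 8; a full quarter-note triplet (3 notes) (three triplet quarters span one half) = 8; eighth tied to sixteenth (eighth + sixteenth) = 3.
Adding: 6 + 4 + 4 + 8 + 8 + 3 = 33.
33 ÷ 2 = 16.5 beats.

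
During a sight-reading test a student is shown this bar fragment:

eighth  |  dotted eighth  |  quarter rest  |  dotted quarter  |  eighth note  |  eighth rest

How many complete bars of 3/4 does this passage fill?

1

One bar of 3/4 = 12 sixteenth notes.
Convert each value to sixteenth notes: eighth = 2; dotted eighth = 3; quarter rest = 4; dotted quarter = 6; eighth note = 2; eighth rest = 2.
Altogether 2 + 3 + 4 + 6 + 2 + 2 = 19.
19 ÷ 12 = 1 complete bar with 7 left over.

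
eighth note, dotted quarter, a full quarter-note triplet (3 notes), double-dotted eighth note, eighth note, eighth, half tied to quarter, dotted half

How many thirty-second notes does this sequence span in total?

Convert each value to thirty-second notes: eighth note = 4; dotted quarter = 12; a full quarter-note triplet (3 notes) (three triplet quarters span one half) = 16; double-dotted eighth note = 7; eighth note = 4; eighth = 4; half tied to quarter (half + quarter) = 24; dotted half = 24.
Total: 4 + 12 + 16 + 7 + 4 + 4 + 24 + 24 = 95 thirty-second notes.

95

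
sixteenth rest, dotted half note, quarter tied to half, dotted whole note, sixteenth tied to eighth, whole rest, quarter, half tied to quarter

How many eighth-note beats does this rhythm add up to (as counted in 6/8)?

One eighth-note beat = 2 sixteenth notes.
In sixteenth notes: sixteenth rest = 1; dotted half note = 12; quarter tied to half (quarter + half) = 12; dotted whole note = 24; sixteenth tied to eighth (sixteenth + eighth) = 3; whole rest = 16; quarter = 4; half tied to quarter (half + quarter) = 12.
Adding: 1 + 12 + 12 + 24 + 3 + 16 + 4 + 12 = 84.
84 ÷ 2 = 42 beats.

42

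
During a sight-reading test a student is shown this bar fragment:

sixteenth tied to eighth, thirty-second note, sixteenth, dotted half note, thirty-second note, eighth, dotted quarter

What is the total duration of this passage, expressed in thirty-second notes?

50

In thirty-second notes: sixteenth tied to eighth (sixteenth + eighth) = 6; thirty-second note = 1; sixteenth = 2; dotted half note = 24; thirty-second note = 1; eighth = 4; dotted quarter = 12.
Total: 6 + 1 + 2 + 24 + 1 + 4 + 12 = 50 thirty-second notes.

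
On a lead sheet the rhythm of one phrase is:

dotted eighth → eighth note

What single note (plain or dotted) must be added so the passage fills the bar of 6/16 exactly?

sixteenth note

The bar of 6/16 = 6 sixteenth notes.
Express everything in sixteenth notes: dotted eighth = 3; eighth note = 2.
Altogether 3 + 2 = 5.
Remaining: 6 − 5 = 1 sixteenth note, which is a sixteenth note.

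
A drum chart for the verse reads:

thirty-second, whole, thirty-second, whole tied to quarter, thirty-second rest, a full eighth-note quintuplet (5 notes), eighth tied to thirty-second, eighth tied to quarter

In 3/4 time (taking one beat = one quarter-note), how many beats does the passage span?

13.5

One quarter-note beat = 8 thirty-second notes.
Each duration in thirty-second notes: thirty-second = 1; whole = 32; thirty-second = 1; whole tied to quarter (whole + quarter) = 40; thirty-second rest = 1; a full eighth-note quintuplet (5 notes) (five quintuplet eighths span one half) = 16; eighth tied to thirty-second (eighth + thirty-second) = 5; eighth tied to quarter (eighth + quarter) = 12.
Sum: 1 + 32 + 1 + 40 + 1 + 16 + 5 + 12 = 108.
108 ÷ 8 = 13.5 beats.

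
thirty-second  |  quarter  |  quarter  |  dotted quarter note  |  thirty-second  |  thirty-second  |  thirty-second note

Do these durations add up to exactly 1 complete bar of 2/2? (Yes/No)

Yes

One bar of 2/2 = 32 thirty-second notes.
Convert each value to thirty-second notes: thirty-second = 1; quarter = 8; quarter = 8; dotted quarter note = 12; thirty-second = 1; thirty-second = 1; thirty-second note = 1.
Altogether 1 + 8 + 8 + 12 + 1 + 1 + 1 = 32.
32 equals 32, so the answer is Yes.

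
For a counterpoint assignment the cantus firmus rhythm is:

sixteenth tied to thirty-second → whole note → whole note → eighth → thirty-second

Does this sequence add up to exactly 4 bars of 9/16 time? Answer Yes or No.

One bar of 9/16 = 18 thirty-second notes, so 4 bars = 72.
In thirty-second notes: sixteenth tied to thirty-second (sixteenth + thirty-second) = 3; whole note = 32; whole note = 32; eighth = 4; thirty-second = 1.
Total: 3 + 32 + 32 + 4 + 1 = 72.
72 equals 72, so the answer is Yes.

Yes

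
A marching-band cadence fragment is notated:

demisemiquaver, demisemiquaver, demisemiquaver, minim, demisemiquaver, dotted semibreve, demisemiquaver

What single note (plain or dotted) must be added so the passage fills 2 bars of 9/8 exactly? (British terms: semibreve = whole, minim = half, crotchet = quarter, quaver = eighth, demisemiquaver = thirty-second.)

2 bars of 9/8 = 72 thirty-second notes.
Working in thirty-second notes: demisemiquaver = 1; demisemiquaver = 1; demisemiquaver = 1; minim = 16; demisemiquaver = 1; dotted semibreve = 48; demisemiquaver = 1.
Adding: 1 + 1 + 1 + 16 + 1 + 48 + 1 = 69.
Remaining: 72 − 69 = 3 thirty-second notes, which is a dotted sixteenth note.

dotted sixteenth note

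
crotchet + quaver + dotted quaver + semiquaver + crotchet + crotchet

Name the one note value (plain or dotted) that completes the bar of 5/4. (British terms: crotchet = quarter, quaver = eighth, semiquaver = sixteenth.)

eighth note

The bar of 5/4 = 20 sixteenth notes.
Each duration in sixteenth notes: crotchet = 4; quaver = 2; dotted quaver = 3; semiquaver = 1; crotchet = 4; crotchet = 4.
Sum: 4 + 2 + 3 + 1 + 4 + 4 = 18.
Remaining: 20 − 18 = 2 sixteenth notes, which is a eighth note.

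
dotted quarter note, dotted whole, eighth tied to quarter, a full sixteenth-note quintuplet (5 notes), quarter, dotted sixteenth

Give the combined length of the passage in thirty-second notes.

Each duration in thirty-second notes: dotted quarter note = 12; dotted whole = 48; eighth tied to quarter (eighth + quarter) = 12; a full sixteenth-note quintuplet (5 notes) (five quintuplet sixteenths span one quarter) = 8; quarter = 8; dotted sixteenth = 3.
Total: 12 + 48 + 12 + 8 + 8 + 3 = 91 thirty-second notes.

91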